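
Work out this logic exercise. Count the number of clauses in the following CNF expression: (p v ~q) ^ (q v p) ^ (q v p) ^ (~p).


A CNF formula is a conjunction of clauses.
Clauses are separated by ^.
Counting the conjuncts: 4 clauses.

4


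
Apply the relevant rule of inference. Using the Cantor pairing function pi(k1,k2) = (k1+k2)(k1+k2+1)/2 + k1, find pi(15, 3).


k1 + k2 = 18
(k1+k2)(k1+k2+1)/2 = 18 * 19 / 2 = 171
pi = 171 + 15 = 186

186


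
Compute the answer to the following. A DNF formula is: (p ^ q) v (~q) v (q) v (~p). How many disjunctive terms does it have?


A DNF formula is a disjunction of terms (conjunctions).
Terms are separated by v.
Counting the disjuncts: 4 terms.

4


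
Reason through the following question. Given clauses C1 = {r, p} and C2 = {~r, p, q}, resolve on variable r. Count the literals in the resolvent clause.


Remove r from C1 and ~r from C2.
C1 remainder: {p}
C2 remainder: {p, q}
Union (resolvent): {p, q}
Resolvent has 2 literal(s).

2


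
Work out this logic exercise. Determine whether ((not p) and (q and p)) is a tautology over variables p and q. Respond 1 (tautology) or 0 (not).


Check all 4 assignments:
p=0, q=0: 0
p=0, q=1: 0
p=1, q=0: 0
p=1, q=1: 0
Satisfying count = 0/4.
Tautology iff count = 4: no.

0


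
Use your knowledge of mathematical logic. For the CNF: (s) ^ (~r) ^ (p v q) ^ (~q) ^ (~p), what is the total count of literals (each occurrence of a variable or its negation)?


Counting literals in each clause:
Clause 1: 1 literal(s)
Clause 2: 1 literal(s)
Clause 3: 2 literal(s)
Clause 4: 1 literal(s)
Clause 5: 1 literal(s)
Total = 6

6


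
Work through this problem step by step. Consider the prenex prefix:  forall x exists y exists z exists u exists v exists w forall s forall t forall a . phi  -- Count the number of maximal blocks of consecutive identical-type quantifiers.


Quantifier-type sequence: A E E E E E A A A  (A=forall, E=exists)
Group into maximal same-type runs:
  Ax1 | Ex5 | Ax3
Number of blocks = 3

3


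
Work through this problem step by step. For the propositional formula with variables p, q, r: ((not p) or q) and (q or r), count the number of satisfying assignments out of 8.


Evaluate all 8 assignments for p, q, r:
p=0, q=0, r=0: 0
p=0, q=0, r=1: 1
p=0, q=1, r=0: 1
p=0, q=1, r=1: 1
p=1, q=0, r=0: 0
p=1, q=0, r=1: 0
p=1, q=1, r=0: 1
p=1, q=1, r=1: 1
Satisfying count = 5

5


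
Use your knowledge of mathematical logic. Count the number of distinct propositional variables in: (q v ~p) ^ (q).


Identify each variable that appears in the formula.
Variables found: p, q
Count = 2

2


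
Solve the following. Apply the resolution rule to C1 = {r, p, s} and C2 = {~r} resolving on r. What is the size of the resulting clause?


Remove r from C1 and ~r from C2.
C1 remainder: {p, s}
C2 remainder: {}
Union (resolvent): {p, s}
Resolvent has 2 literal(s).

2


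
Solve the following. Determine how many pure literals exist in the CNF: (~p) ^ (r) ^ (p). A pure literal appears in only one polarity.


Check each variable for pure literal status:
p: mixed (not pure)
q: absent (not pure)
r: pure positive
Pure literal count = 1

1


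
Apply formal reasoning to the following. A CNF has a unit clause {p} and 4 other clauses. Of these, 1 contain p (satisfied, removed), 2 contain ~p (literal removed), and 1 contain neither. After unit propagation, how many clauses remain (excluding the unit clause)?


Satisfied (removed): 1
Shortened (remain): 2
Unchanged (remain): 1
Remaining = 2 + 1 = 3

3


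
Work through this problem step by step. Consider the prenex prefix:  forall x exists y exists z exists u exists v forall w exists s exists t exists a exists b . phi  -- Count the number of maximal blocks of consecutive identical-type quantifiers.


Quantifier-type sequence: A E E E E A E E E E  (A=forall, E=exists)
Group into maximal same-type runs:
  Ax1 | Ex4 | Ax1 | Ex4
Number of blocks = 4

4


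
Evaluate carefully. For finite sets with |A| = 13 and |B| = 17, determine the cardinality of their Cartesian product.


The Cartesian product A x B contains all ordered pairs (a, b).
|A x B| = |A| * |B| = 13 * 17 = 221

221


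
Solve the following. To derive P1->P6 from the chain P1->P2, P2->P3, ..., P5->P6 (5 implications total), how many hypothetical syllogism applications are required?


With 5 implications in a chain connecting 6 propositions:
P1->P2, P2->P3, ..., P5->P6
Steps needed = (number of implications) - 1 = 5 - 1 = 4

4


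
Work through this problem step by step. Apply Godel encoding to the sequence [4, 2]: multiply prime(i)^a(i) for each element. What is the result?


Encode each element as an exponent of the corresponding prime:
  2^4 = 16
  3^2 = 9
Product = 16 * 9 = 144

144


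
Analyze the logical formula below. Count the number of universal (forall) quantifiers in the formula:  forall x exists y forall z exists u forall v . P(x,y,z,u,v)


Quantifier prefix: forall x exists y forall z exists u forall v
Mark each quantifier type:
  U E U E U
Universal count = 3, Existential count = 2
Asked for universal (forall) quantifiers: 3

3


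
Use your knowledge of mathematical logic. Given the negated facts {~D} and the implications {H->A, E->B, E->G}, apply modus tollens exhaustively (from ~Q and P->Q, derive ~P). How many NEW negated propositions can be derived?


Initial negated facts: {~D}
Apply modus tollens to closure:
  (no implication fires)
Final negated: {~D}
New negations: {(none)}
Count = 0

0


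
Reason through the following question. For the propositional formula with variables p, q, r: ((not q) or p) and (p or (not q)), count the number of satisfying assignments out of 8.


Evaluate all 8 assignments for p, q, r:
p=0, q=0, r=0: 1
p=0, q=0, r=1: 1
p=0, q=1, r=0: 0
p=0, q=1, r=1: 0
p=1, q=0, r=0: 1
p=1, q=0, r=1: 1
p=1, q=1, r=0: 1
p=1, q=1, r=1: 1
Satisfying count = 6

6


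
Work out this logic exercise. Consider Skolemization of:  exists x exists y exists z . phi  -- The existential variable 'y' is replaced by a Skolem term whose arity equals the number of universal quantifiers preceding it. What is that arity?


Quantifier prefix: exists x exists y exists z
'y' is existentially quantified at position 2.
No universal quantifiers precede it.
Skolem function arity = 0 (a Skolem constant)

0


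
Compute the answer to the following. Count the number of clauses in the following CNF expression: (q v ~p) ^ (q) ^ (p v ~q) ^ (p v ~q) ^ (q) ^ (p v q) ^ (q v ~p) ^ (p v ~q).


A CNF formula is a conjunction of clauses.
Clauses are separated by ^.
Counting the conjuncts: 8 clauses.

8


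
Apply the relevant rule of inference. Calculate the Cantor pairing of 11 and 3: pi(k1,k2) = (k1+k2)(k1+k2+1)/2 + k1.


k1 + k2 = 14
(k1+k2)(k1+k2+1)/2 = 14 * 15 / 2 = 105
pi = 105 + 11 = 116

116


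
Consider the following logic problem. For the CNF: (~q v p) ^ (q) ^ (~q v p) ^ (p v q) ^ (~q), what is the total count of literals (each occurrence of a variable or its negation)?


Counting literals in each clause:
Clause 1: 2 literal(s)
Clause 2: 1 literal(s)
Clause 3: 2 literal(s)
Clause 4: 2 literal(s)
Clause 5: 1 literal(s)
Total = 8

8


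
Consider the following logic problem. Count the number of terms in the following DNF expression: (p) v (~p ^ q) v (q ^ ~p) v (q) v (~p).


A DNF formula is a disjunction of terms (conjunctions).
Terms are separated by v.
Counting the disjuncts: 5 terms.

5


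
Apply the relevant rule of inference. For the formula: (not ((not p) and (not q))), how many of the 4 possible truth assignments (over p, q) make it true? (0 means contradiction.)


Check all 4 assignments:
p=0, q=0: 0
p=0, q=1: 1
p=1, q=0: 1
p=1, q=1: 1
Count of True = 3

3


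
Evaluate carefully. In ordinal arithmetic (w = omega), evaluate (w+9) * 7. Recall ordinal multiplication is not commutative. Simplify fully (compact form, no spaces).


Compute (w+9) * 7.
Ordinal * is associative and left-distributive over +, but NOT commutative; for finite n>1, n*w = w but w*n stays w*n.
(w+9) * 7 = (w+9) repeated 7 times. Each intermediate +9 is absorbed by the following w; only the last survives: w*7+9.
Result = w*7+9

w*7+9


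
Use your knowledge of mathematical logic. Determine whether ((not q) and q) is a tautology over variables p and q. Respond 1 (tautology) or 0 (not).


Check all 4 assignments:
p=0, q=0: 0
p=0, q=1: 0
p=1, q=0: 0
p=1, q=1: 0
Satisfying count = 0/4.
Tautology iff count = 4: no.

0


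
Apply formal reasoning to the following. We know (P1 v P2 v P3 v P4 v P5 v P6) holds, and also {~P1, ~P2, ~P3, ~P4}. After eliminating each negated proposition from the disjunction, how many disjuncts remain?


Original disjuncts (6): P1, P2, P3, P4, P5, P6
Negated (eliminate): ~P1, ~P2, ~P3, ~P4
Remaining disjuncts: P5, P6
Count = 6 - 4 = 2

2


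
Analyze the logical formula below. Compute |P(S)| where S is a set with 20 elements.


The power set of a set with n elements has 2^n elements.
|P(S)| = 2^20 = 1048576

1048576


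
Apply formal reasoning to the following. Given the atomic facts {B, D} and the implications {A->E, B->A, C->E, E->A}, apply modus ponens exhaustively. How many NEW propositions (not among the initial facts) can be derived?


Initial facts: {B, D}
Apply modus ponens to closure:
  B and B->A  =>  A
  A and A->E  =>  E
Final known: {A, B, D, E}
New propositions: {A, E}
Count = 2

2


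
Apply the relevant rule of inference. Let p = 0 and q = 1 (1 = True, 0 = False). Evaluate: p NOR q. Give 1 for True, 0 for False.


p = 0, q = 1
Operation: p NOR q
Evaluate: 0 NOR 1 = 0

0


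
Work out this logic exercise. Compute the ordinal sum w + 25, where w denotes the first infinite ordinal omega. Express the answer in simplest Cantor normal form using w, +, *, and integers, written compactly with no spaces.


Compute w + 25.
Ordinal + is associative but NOT commutative; for finite n>0, n + w = w but w + n stays w+n.
w + 25 is already in normal form (a successor ordinal beyond w).
Result = w+25

w+25


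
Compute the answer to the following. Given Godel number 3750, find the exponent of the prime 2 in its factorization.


Factorize 3750 by dividing by 2 repeatedly.
Division steps: 2 divides 3750 exactly 1 time(s).
Exponent of 2 = 1

1


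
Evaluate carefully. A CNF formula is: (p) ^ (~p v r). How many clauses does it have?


A CNF formula is a conjunction of clauses.
Clauses are separated by ^.
Counting the conjuncts: 2 clauses.

2


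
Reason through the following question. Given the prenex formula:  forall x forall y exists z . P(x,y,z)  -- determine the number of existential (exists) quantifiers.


Quantifier prefix: forall x forall y exists z
Mark each quantifier type:
  U U E
Universal count = 2, Existential count = 1
Asked for existential (exists) quantifiers: 1

1


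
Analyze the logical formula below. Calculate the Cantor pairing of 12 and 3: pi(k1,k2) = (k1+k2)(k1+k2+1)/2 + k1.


k1 + k2 = 15
(k1+k2)(k1+k2+1)/2 = 15 * 16 / 2 = 120
pi = 120 + 12 = 132

132


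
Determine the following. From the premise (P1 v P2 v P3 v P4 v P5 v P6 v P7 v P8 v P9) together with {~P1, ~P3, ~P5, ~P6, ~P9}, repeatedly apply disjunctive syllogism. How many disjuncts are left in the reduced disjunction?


Original disjuncts (9): P1, P2, P3, P4, P5, P6, P7, P8, P9
Negated (eliminate): ~P1, ~P3, ~P5, ~P6, ~P9
Remaining disjuncts: P2, P4, P7, P8
Count = 9 - 5 = 4

4


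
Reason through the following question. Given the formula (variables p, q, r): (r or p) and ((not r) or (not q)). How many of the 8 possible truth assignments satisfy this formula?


Evaluate all 8 assignments for p, q, r:
p=0, q=0, r=0: 0
p=0, q=0, r=1: 1
p=0, q=1, r=0: 0
p=0, q=1, r=1: 0
p=1, q=0, r=0: 1
p=1, q=0, r=1: 1
p=1, q=1, r=0: 1
p=1, q=1, r=1: 0
Satisfying count = 4

4


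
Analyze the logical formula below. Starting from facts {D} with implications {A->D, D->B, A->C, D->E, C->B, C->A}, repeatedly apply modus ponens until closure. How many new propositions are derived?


Initial facts: {D}
Apply modus ponens to closure:
  D and D->B  =>  B
  D and D->E  =>  E
Final known: {B, D, E}
New propositions: {B, E}
Count = 2

2


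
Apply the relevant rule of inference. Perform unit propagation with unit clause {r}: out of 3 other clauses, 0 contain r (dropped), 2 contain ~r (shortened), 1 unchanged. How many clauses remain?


Satisfied (removed): 0
Shortened (remain): 2
Unchanged (remain): 1
Remaining = 2 + 1 = 3

3


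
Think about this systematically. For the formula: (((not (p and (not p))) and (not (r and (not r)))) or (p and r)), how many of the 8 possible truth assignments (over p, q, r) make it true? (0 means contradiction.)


Check all 8 assignments:
p=0, q=0, r=0: 1
p=0, q=0, r=1: 1
p=0, q=1, r=0: 1
p=0, q=1, r=1: 1
p=1, q=0, r=0: 1
p=1, q=0, r=1: 1
p=1, q=1, r=0: 1
p=1, q=1, r=1: 1
Count of True = 8

8


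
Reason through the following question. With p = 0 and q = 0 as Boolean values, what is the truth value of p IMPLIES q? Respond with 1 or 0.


p = 0, q = 0
Operation: p IMPLIES q
Evaluate: 0 IMPLIES 0 = 1

1


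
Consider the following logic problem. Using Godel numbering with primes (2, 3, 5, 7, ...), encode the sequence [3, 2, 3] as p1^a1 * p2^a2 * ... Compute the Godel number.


Encode each element as an exponent of the corresponding prime:
  2^3 = 8
  3^2 = 9
  5^3 = 125
Product = 8 * 9 * 125 = 9000

9000


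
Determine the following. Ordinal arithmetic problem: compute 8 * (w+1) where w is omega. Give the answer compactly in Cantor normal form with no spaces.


Compute 8 * (w+1).
Ordinal * is associative and left-distributive over +, but NOT commutative; for finite n>1, n*w = w but w*n stays w*n.
By left-distributivity: 8 * (w+1) = 8*w + 8*1 = w + 8 = w+8.
Result = w+8

w+8


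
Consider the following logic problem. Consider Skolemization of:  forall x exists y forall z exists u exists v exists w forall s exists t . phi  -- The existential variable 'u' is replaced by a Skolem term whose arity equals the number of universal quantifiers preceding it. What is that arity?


Quantifier prefix: forall x exists y forall z exists u exists v exists w forall s exists t
'u' is existentially quantified at position 4.
Universal variables preceding it: x, z
Skolem function arity = 2

2


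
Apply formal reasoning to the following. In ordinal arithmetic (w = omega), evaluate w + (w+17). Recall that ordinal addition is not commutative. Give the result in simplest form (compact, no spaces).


Compute w + (w+17).
Ordinal + is associative but NOT commutative; for finite n>0, n + w = w but w + n stays w+n.
w + (w+17) = (w+w) + 17 = w*2+17.
Result = w*2+17

w*2+17


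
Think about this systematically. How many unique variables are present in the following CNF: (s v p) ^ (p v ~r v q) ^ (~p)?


Identify each variable that appears in the formula.
Variables found: p, q, r, s
Count = 4

4


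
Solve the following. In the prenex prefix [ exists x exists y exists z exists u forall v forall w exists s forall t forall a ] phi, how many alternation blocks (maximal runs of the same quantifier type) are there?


Quantifier-type sequence: E E E E A A E A A  (A=forall, E=exists)
Group into maximal same-type runs:
  Ex4 | Ax2 | Ex1 | Ax2
Number of blocks = 4

4


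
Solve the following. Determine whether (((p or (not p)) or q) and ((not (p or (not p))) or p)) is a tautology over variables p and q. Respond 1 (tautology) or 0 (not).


Check all 4 assignments:
p=0, q=0: 0
p=0, q=1: 0
p=1, q=0: 1
p=1, q=1: 1
Satisfying count = 2/4.
Tautology iff count = 4: no.

0


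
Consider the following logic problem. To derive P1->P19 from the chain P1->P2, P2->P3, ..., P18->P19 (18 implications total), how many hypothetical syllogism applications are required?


With 18 implications in a chain connecting 19 propositions:
P1->P2, P2->P3, ..., P18->P19
Steps needed = (number of implications) - 1 = 18 - 1 = 17

17


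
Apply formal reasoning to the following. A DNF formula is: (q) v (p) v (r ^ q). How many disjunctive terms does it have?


A DNF formula is a disjunction of terms (conjunctions).
Terms are separated by v.
Counting the disjuncts: 3 terms.

3


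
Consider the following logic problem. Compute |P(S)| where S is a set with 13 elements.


The power set of a set with n elements has 2^n elements.
|P(S)| = 2^13 = 8192

8192


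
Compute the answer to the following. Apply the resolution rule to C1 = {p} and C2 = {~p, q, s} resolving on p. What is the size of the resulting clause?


Remove p from C1 and ~p from C2.
C1 remainder: {}
C2 remainder: {q, s}
Union (resolvent): {q, s}
Resolvent has 2 literal(s).

2


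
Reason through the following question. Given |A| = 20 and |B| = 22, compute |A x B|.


The Cartesian product A x B contains all ordered pairs (a, b).
|A x B| = |A| * |B| = 20 * 22 = 440

440


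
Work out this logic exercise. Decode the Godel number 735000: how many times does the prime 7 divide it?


Factorize 735000 by dividing by 7 repeatedly.
Division steps: 7 divides 735000 exactly 2 time(s).
Exponent of 7 = 2

2


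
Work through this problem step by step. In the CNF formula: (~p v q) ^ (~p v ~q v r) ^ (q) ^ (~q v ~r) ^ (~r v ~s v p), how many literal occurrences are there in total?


Counting literals in each clause:
Clause 1: 2 literal(s)
Clause 2: 3 literal(s)
Clause 3: 1 literal(s)
Clause 4: 2 literal(s)
Clause 5: 3 literal(s)
Total = 11

11


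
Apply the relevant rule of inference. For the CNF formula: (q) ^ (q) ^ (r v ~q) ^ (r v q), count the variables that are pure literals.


Check each variable for pure literal status:
p: absent (not pure)
q: mixed (not pure)
r: pure positive
Pure literal count = 1

1


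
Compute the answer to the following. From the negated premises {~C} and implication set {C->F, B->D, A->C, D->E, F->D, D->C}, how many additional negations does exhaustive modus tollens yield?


Initial negated facts: {~C}
Apply modus tollens to closure:
  ~C and A->C  =>  ~A
  ~C and D->C  =>  ~D
  ~D and B->D  =>  ~B
  ~D and F->D  =>  ~F
Final negated: {~A, ~B, ~C, ~D, ~F}
New negations: {~A, ~B, ~D, ~F}
Count = 4

4


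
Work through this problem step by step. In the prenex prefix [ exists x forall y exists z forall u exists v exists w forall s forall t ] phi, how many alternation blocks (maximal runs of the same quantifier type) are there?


Quantifier-type sequence: E A E A E E A A  (A=forall, E=exists)
Group into maximal same-type runs:
  Ex1 | Ax1 | Ex1 | Ax1 | Ex2 | Ax2
Number of blocks = 6

6


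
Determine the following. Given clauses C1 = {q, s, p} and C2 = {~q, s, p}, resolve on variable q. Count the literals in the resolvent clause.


Remove q from C1 and ~q from C2.
C1 remainder: {s, p}
C2 remainder: {s, p}
Union (resolvent): {p, s}
Resolvent has 2 literal(s).

2


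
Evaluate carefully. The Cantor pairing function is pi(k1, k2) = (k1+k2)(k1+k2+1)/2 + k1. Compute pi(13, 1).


k1 + k2 = 14
(k1+k2)(k1+k2+1)/2 = 14 * 15 / 2 = 105
pi = 105 + 13 = 118

118


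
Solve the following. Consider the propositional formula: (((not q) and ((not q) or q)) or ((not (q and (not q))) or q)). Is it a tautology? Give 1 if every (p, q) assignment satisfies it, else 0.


Check all 4 assignments:
p=0, q=0: 1
p=0, q=1: 1
p=1, q=0: 1
p=1, q=1: 1
Satisfying count = 4/4.
Tautology iff count = 4: yes.

1


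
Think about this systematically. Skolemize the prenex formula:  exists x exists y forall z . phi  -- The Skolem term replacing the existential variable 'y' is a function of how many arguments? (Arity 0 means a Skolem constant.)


Quantifier prefix: exists x exists y forall z
'y' is existentially quantified at position 2.
No universal quantifiers precede it.
Skolem function arity = 0 (a Skolem constant)

0


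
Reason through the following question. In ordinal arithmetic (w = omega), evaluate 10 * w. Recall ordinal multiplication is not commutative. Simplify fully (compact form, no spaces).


Compute 10 * w.
Ordinal * is associative and left-distributive over +, but NOT commutative; for finite n>1, n*w = w but w*n stays w*n.
For finite n>0, n * w = sup{n*k : k<w} = w. So 10 * w = w.
Result = w

w


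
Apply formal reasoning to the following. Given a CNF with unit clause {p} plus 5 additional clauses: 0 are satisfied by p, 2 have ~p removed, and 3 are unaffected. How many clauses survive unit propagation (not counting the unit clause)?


Satisfied (removed): 0
Shortened (remain): 2
Unchanged (remain): 3
Remaining = 2 + 3 = 5

5


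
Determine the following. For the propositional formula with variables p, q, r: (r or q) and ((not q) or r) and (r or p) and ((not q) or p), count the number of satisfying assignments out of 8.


Evaluate all 8 assignments for p, q, r:
p=0, q=0, r=0: 0
p=0, q=0, r=1: 1
p=0, q=1, r=0: 0
p=0, q=1, r=1: 0
p=1, q=0, r=0: 0
p=1, q=0, r=1: 1
p=1, q=1, r=0: 0
p=1, q=1, r=1: 1
Satisfying count = 3

3


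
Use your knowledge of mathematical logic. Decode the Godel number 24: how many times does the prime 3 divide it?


Factorize 24 by dividing by 3 repeatedly.
Division steps: 3 divides 24 exactly 1 time(s).
Exponent of 3 = 1

1


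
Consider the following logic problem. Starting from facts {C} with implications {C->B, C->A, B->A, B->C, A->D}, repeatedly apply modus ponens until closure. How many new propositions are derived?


Initial facts: {C}
Apply modus ponens to closure:
  C and C->B  =>  B
  C and C->A  =>  A
  A and A->D  =>  D
Final known: {A, B, C, D}
New propositions: {A, B, D}
Count = 3

3


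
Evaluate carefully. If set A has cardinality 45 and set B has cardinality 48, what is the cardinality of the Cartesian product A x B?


The Cartesian product A x B contains all ordered pairs (a, b).
|A x B| = |A| * |B| = 45 * 48 = 2160

2160


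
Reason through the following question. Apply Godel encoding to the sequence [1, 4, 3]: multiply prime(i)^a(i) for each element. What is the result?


Encode each element as an exponent of the corresponding prime:
  2^1 = 2
  3^4 = 81
  5^3 = 125
Product = 2 * 81 * 125 = 20250

20250


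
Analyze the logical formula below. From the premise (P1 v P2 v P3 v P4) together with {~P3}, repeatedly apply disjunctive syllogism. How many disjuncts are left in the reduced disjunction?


Original disjuncts (4): P1, P2, P3, P4
Negated (eliminate): ~P3
Remaining disjuncts: P1, P2, P4
Count = 4 - 1 = 3

3


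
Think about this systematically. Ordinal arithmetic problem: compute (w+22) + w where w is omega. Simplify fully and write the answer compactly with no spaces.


Compute (w+22) + w.
Ordinal + is associative but NOT commutative; for finite n>0, n + w = w but w + n stays w+n.
(w+22) + w = w + (22+w) = w + w = w*2 (the finite tail 22 is absorbed by the right w).
Result = w*2

w*2


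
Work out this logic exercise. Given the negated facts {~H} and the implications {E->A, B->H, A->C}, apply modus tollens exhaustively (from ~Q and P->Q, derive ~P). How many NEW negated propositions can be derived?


Initial negated facts: {~H}
Apply modus tollens to closure:
  ~H and B->H  =>  ~B
Final negated: {~B, ~H}
New negations: {~B}
Count = 1

1


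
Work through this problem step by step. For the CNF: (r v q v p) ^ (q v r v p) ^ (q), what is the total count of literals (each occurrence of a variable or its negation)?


Counting literals in each clause:
Clause 1: 3 literal(s)
Clause 2: 3 literal(s)
Clause 3: 1 literal(s)
Total = 7

7


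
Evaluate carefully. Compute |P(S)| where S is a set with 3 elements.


The power set of a set with n elements has 2^n elements.
|P(S)| = 2^3 = 8

8


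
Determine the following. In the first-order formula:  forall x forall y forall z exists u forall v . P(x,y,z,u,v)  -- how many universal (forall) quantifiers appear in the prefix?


Quantifier prefix: forall x forall y forall z exists u forall v
Mark each quantifier type:
  U U U E U
Universal count = 4, Existential count = 1
Asked for universal (forall) quantifiers: 4

4


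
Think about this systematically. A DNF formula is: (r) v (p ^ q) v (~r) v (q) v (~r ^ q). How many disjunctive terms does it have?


A DNF formula is a disjunction of terms (conjunctions).
Terms are separated by v.
Counting the disjuncts: 5 terms.

5


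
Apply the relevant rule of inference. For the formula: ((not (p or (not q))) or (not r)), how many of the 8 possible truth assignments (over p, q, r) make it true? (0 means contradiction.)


Check all 8 assignments:
p=0, q=0, r=0: 1
p=0, q=0, r=1: 0
p=0, q=1, r=0: 1
p=0, q=1, r=1: 1
p=1, q=0, r=0: 1
p=1, q=0, r=1: 0
p=1, q=1, r=0: 1
p=1, q=1, r=1: 0
Count of True = 5

5


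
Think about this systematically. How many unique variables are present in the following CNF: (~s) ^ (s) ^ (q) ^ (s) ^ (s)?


Identify each variable that appears in the formula.
Variables found: q, s
Count = 2

2


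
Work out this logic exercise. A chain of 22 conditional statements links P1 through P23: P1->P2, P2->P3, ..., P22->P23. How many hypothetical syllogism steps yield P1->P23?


With 22 implications in a chain connecting 23 propositions:
P1->P2, P2->P3, ..., P22->P23
Steps needed = (number of implications) - 1 = 22 - 1 = 21

21


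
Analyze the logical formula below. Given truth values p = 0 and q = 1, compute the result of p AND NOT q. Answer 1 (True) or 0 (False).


p = 0, q = 1
Operation: p AND NOT q
Evaluate: 0 AND NOT 1 = 0

0


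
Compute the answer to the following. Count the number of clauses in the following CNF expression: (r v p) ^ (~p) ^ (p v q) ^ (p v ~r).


A CNF formula is a conjunction of clauses.
Clauses are separated by ^.
Counting the conjuncts: 4 clauses.

4


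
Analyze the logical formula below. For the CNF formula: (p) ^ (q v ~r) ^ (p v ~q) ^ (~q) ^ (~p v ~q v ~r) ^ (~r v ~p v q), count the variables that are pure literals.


Check each variable for pure literal status:
p: mixed (not pure)
q: mixed (not pure)
r: pure negative
Pure literal count = 1

1


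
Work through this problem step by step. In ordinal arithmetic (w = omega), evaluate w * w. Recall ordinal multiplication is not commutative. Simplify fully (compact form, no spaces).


Compute w * w.
Ordinal * is associative and left-distributive over +, but NOT commutative; for finite n>1, n*w = w but w*n stays w*n.
w * w = w^2 by definition.
Result = w^2

w^2


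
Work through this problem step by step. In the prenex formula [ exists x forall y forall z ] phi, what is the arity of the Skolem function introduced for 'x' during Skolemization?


Quantifier prefix: exists x forall y forall z
'x' is existentially quantified at position 1.
No universal quantifiers precede it.
Skolem function arity = 0 (a Skolem constant)

0


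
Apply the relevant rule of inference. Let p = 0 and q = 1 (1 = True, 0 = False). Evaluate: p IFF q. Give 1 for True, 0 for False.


p = 0, q = 1
Operation: p IFF q
Evaluate: 0 IFF 1 = 0

0


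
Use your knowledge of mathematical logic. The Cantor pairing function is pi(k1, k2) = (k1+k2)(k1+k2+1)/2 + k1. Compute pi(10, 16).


k1 + k2 = 26
(k1+k2)(k1+k2+1)/2 = 26 * 27 / 2 = 351
pi = 351 + 10 = 361

361


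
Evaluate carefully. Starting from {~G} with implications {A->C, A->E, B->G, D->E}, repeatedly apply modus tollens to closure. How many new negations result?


Initial negated facts: {~G}
Apply modus tollens to closure:
  ~G and B->G  =>  ~B
Final negated: {~B, ~G}
New negations: {~B}
Count = 1

1


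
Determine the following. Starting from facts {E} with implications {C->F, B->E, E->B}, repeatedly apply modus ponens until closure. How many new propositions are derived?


Initial facts: {E}
Apply modus ponens to closure:
  E and E->B  =>  B
Final known: {B, E}
New propositions: {B}
Count = 1

1


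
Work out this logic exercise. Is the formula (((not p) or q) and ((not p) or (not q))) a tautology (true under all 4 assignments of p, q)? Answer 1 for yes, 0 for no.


Check all 4 assignments:
p=0, q=0: 1
p=0, q=1: 1
p=1, q=0: 0
p=1, q=1: 0
Satisfying count = 2/4.
Tautology iff count = 4: no.

0


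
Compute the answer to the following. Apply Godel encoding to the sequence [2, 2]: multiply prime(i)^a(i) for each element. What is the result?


Encode each element as an exponent of the corresponding prime:
  2^2 = 4
  3^2 = 9
Product = 4 * 9 = 36

36


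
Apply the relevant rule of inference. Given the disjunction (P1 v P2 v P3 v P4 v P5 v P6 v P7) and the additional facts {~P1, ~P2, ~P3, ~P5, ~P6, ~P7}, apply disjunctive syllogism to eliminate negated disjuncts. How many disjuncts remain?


Original disjuncts (7): P1, P2, P3, P4, P5, P6, P7
Negated (eliminate): ~P1, ~P2, ~P3, ~P5, ~P6, ~P7
Remaining disjuncts: P4
Count = 7 - 6 = 1

1


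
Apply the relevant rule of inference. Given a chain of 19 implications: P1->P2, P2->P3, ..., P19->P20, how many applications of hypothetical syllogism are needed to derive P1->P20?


With 19 implications in a chain connecting 20 propositions:
P1->P2, P2->P3, ..., P19->P20
Steps needed = (number of implications) - 1 = 19 - 1 = 18

18


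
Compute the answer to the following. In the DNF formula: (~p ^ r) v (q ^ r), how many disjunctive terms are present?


A DNF formula is a disjunction of terms (conjunctions).
Terms are separated by v.
Counting the disjuncts: 2 terms.

2


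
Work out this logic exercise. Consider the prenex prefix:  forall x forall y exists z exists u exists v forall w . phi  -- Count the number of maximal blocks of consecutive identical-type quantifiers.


Quantifier-type sequence: A A E E E A  (A=forall, E=exists)
Group into maximal same-type runs:
  Ax2 | Ex3 | Ax1
Number of blocks = 3

3


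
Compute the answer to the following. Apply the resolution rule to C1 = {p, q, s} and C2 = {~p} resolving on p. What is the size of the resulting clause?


Remove p from C1 and ~p from C2.
C1 remainder: {q, s}
C2 remainder: {}
Union (resolvent): {q, s}
Resolvent has 2 literal(s).

2


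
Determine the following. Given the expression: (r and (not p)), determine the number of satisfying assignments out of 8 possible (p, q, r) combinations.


Check all 8 assignments:
p=0, q=0, r=0: 0
p=0, q=0, r=1: 1
p=0, q=1, r=0: 0
p=0, q=1, r=1: 1
p=1, q=0, r=0: 0
p=1, q=0, r=1: 0
p=1, q=1, r=0: 0
p=1, q=1, r=1: 0
Count of True = 2

2


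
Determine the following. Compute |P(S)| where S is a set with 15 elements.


The power set of a set with n elements has 2^n elements.
|P(S)| = 2^15 = 32768

32768


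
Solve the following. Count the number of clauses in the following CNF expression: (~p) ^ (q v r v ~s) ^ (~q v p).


A CNF formula is a conjunction of clauses.
Clauses are separated by ^.
Counting the conjuncts: 3 clauses.

3


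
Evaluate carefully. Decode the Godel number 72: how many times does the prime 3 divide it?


Factorize 72 by dividing by 3 repeatedly.
Division steps: 3 divides 72 exactly 2 time(s).
Exponent of 3 = 2

2


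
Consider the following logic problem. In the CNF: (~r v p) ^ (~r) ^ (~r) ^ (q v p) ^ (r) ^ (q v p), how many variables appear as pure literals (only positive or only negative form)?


Check each variable for pure literal status:
p: pure positive
q: pure positive
r: mixed (not pure)
Pure literal count = 2

2


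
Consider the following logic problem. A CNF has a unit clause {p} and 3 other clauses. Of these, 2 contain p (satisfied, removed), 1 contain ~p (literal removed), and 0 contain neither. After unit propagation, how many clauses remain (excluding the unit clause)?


Satisfied (removed): 2
Shortened (remain): 1
Unchanged (remain): 0
Remaining = 1 + 0 = 1

1


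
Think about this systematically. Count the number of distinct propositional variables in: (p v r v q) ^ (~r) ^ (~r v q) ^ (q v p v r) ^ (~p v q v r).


Identify each variable that appears in the formula.
Variables found: p, q, r
Count = 3

3


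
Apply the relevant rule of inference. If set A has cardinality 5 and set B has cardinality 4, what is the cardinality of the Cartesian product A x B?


The Cartesian product A x B contains all ordered pairs (a, b).
|A x B| = |A| * |B| = 5 * 4 = 20

20


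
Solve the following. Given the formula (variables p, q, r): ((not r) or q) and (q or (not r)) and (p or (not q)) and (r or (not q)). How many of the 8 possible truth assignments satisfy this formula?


Evaluate all 8 assignments for p, q, r:
p=0, q=0, r=0: 1
p=0, q=0, r=1: 0
p=0, q=1, r=0: 0
p=0, q=1, r=1: 0
p=1, q=0, r=0: 1
p=1, q=0, r=1: 0
p=1, q=1, r=0: 0
p=1, q=1, r=1: 1
Satisfying count = 3

3


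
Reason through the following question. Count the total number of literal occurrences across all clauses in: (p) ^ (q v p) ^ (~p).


Counting literals in each clause:
Clause 1: 1 literal(s)
Clause 2: 2 literal(s)
Clause 3: 1 literal(s)
Total = 4

4


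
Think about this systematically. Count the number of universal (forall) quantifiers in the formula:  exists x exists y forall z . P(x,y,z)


Quantifier prefix: exists x exists y forall z
Mark each quantifier type:
  E E U
Universal count = 1, Existential count = 2
Asked for universal (forall) quantifiers: 1

1


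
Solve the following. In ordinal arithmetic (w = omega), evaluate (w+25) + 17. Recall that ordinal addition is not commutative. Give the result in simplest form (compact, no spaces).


Compute (w+25) + 17.
Ordinal + is associative but NOT commutative; for finite n>0, n + w = w but w + n stays w+n.
By associativity: (w+25) + 17 = w + (25+17) = w+42.
Result = w+42

w+42


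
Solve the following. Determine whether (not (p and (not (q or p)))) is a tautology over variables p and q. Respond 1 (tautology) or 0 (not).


Check all 4 assignments:
p=0, q=0: 1
p=0, q=1: 1
p=1, q=0: 1
p=1, q=1: 1
Satisfying count = 4/4.
Tautology iff count = 4: yes.

1


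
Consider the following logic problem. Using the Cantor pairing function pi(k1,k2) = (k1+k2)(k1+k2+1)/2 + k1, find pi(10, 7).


k1 + k2 = 17
(k1+k2)(k1+k2+1)/2 = 17 * 18 / 2 = 153
pi = 153 + 10 = 163

163


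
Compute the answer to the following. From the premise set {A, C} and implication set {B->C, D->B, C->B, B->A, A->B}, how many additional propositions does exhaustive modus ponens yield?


Initial facts: {A, C}
Apply modus ponens to closure:
  C and C->B  =>  B
Final known: {A, B, C}
New propositions: {B}
Count = 1

1


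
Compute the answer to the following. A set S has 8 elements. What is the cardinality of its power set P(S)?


The power set of a set with n elements has 2^n elements.
|P(S)| = 2^8 = 256

256


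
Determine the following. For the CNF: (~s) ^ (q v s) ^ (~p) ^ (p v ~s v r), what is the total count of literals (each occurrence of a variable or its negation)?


Counting literals in each clause:
Clause 1: 1 literal(s)
Clause 2: 2 literal(s)
Clause 3: 1 literal(s)
Clause 4: 3 literal(s)
Total = 7

7


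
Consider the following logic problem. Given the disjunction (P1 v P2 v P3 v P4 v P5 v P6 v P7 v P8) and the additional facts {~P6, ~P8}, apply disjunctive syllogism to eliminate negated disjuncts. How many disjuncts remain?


Original disjuncts (8): P1, P2, P3, P4, P5, P6, P7, P8
Negated (eliminate): ~P6, ~P8
Remaining disjuncts: P1, P2, P3, P4, P5, P7
Count = 8 - 2 = 6

6


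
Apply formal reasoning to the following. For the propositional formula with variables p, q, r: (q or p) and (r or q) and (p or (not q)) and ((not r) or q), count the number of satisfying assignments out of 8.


Evaluate all 8 assignments for p, q, r:
p=0, q=0, r=0: 0
p=0, q=0, r=1: 0
p=0, q=1, r=0: 0
p=0, q=1, r=1: 0
p=1, q=0, r=0: 0
p=1, q=0, r=1: 0
p=1, q=1, r=0: 1
p=1, q=1, r=1: 1
Satisfying count = 2

2


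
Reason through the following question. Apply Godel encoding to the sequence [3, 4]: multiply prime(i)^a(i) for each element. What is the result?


Encode each element as an exponent of the corresponding prime:
  2^3 = 8
  3^4 = 81
Product = 8 * 81 = 648

648


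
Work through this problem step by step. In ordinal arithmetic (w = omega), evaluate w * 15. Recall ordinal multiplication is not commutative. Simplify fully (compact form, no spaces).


Compute w * 15.
Ordinal * is associative and left-distributive over +, but NOT commutative; for finite n>1, n*w = w but w*n stays w*n.
w * 15 means 15 copies of w concatenated: w*15.
Result = w*15

w*15


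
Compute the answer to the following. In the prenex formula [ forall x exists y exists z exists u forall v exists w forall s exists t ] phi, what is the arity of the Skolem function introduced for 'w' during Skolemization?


Quantifier prefix: forall x exists y exists z exists u forall v exists w forall s exists t
'w' is existentially quantified at position 6.
Universal variables preceding it: x, v
Skolem function arity = 2

2


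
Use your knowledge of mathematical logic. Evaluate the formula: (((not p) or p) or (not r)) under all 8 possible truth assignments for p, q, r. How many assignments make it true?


Check all 8 assignments:
p=0, q=0, r=0: 1
p=0, q=0, r=1: 1
p=0, q=1, r=0: 1
p=0, q=1, r=1: 1
p=1, q=0, r=0: 1
p=1, q=0, r=1: 1
p=1, q=1, r=0: 1
p=1, q=1, r=1: 1
Count of True = 8

8


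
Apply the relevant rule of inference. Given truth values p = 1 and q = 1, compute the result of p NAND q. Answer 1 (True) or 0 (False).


p = 1, q = 1
Operation: p NAND q
Evaluate: 1 NAND 1 = 0

0


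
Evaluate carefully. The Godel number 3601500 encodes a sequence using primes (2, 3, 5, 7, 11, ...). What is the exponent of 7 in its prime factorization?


Factorize 3601500 by dividing by 7 repeatedly.
Division steps: 7 divides 3601500 exactly 4 time(s).
Exponent of 7 = 4

4


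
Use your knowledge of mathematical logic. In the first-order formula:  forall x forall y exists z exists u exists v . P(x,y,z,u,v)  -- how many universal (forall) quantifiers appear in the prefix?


Quantifier prefix: forall x forall y exists z exists u exists v
Mark each quantifier type:
  U U E E E
Universal count = 2, Existential count = 3
Asked for universal (forall) quantifiers: 2

2


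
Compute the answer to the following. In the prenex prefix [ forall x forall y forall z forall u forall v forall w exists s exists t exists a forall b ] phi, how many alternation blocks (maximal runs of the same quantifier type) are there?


Quantifier-type sequence: A A A A A A E E E A  (A=forall, E=exists)
Group into maximal same-type runs:
  Ax6 | Ex3 | Ax1
Number of blocks = 3

3


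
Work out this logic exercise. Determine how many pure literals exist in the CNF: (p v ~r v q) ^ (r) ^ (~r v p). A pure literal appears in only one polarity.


Check each variable for pure literal status:
p: pure positive
q: pure positive
r: mixed (not pure)
Pure literal count = 2

2


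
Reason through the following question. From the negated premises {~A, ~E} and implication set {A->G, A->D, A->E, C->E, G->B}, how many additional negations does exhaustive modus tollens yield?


Initial negated facts: {~A, ~E}
Apply modus tollens to closure:
  ~E and C->E  =>  ~C
Final negated: {~A, ~C, ~E}
New negations: {~C}
Count = 1

1


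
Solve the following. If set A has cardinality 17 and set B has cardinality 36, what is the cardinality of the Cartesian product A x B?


The Cartesian product A x B contains all ordered pairs (a, b).
|A x B| = |A| * |B| = 17 * 36 = 612

612


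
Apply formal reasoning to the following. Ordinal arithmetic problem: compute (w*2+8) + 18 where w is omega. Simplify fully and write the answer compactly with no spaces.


Compute (w*2+8) + 18.
Ordinal + is associative but NOT commutative; for finite n>0, n + w = w but w + n stays w+n.
By associativity: (w*2+8) + 18 = w*2 + (8+18) = w*2+26.
Result = w*2+26

w*2+26


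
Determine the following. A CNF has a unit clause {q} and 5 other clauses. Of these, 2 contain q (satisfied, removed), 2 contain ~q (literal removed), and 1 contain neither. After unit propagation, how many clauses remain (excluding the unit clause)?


Satisfied (removed): 2
Shortened (remain): 2
Unchanged (remain): 1
Remaining = 2 + 1 = 3

3
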